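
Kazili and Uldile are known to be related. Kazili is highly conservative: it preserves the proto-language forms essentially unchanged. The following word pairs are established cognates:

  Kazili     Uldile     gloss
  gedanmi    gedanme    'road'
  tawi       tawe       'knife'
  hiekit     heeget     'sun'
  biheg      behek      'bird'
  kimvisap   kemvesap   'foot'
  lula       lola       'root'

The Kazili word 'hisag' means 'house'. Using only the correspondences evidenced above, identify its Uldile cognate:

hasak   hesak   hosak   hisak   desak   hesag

hiekit ~ heeget, biheg ~ behek — Kazili i corresponds to Uldile e after a consonant, before a consonant other than r, m, n, p, b, f, v.
biheg ~ behek — Kazili g corresponds to Uldile k word-finally.
Applying these to Kazili 'hisag':
  hisag → hesag   (i→e after a consonant, before a consonant other than r, m, n, p, b, f, v)
  hesag → hesak   (g→k word-finally)
So the Uldile cognate is 'hesak'.

hesak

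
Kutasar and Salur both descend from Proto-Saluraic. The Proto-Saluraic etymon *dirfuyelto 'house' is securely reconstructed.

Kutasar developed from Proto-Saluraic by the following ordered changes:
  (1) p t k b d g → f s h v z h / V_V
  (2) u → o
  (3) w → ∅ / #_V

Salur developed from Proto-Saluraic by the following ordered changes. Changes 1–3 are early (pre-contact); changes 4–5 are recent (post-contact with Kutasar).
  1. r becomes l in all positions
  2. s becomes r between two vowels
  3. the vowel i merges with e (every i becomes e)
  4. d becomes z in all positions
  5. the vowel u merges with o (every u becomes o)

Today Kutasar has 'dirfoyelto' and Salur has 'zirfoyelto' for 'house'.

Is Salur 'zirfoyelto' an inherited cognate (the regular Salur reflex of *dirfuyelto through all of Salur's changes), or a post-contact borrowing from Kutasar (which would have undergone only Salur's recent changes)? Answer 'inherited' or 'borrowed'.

borrowed

If inherited, *dirfuyelto would pass through all of Salur's changes:
Salur: *dirfuyelto > dilfuyelto > delfuyelto > zelfuyelto > zelfoyelto  (by unconditioned shift, vowel merger, unconditioned shift, vowel merger)
If borrowed from Kutasar 'dirfoyelto' after the early changes, it would undergo only the recent ones:
  rule 4 (unconditioned shift): dirfoyelto → zirfoyelto
  rule 5 (vowel merger): no change (zirfoyelto)
  ⇒ as a loan: zirfoyelto
Salur 'zirfoyelto' matches the loan outcome 'zirfoyelto', not the inherited 'zelfoyelto' — it skipped the early Salur changes, so it was borrowed from Kutasar.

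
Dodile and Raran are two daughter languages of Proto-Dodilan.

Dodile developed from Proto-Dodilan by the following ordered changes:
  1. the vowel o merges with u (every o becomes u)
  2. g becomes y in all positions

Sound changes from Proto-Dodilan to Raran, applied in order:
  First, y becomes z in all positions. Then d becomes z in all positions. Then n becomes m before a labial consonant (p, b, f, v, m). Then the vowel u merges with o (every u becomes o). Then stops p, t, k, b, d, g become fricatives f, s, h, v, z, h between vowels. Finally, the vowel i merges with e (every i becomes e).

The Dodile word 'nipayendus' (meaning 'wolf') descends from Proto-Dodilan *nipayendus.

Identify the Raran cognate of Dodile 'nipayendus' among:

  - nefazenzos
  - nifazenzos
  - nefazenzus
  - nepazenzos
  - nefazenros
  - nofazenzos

Raran: *nipayendus > nipazendus > nipazenzus > nipazenzos > nifazenzos > nefazenzos  (by unconditioned shift, unconditioned shift, vowel merger, intervocalic lenition, vowel merger)
Only 'nefazenzos' matches the regular Raran development of *nipayendus.

nefazenzos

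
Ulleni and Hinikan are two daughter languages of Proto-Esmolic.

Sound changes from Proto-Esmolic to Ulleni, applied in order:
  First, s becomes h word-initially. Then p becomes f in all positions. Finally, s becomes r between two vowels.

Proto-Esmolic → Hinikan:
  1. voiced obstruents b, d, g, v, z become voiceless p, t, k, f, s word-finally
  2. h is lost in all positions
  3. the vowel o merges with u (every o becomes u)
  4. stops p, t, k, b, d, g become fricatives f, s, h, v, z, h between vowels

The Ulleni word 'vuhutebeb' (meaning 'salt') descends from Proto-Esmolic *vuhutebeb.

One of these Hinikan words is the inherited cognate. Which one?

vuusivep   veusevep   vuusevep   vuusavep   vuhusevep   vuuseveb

vuusevep

Hinikan: *vuhutebeb > vuhutebep > vuutebep > vuusevep  (by final devoicing, h-loss, intervocalic lenition)
Among the options, 'vuusevep' alone shows every Hinikan change applied in order.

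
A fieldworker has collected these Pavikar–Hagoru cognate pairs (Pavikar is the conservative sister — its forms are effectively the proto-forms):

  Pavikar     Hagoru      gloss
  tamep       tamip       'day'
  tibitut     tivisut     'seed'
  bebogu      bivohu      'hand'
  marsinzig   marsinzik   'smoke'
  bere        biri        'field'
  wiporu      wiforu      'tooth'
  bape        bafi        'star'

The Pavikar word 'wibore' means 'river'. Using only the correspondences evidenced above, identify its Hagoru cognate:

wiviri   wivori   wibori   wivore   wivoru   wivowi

wivori

bebogu ~ bivohu — Pavikar b corresponds to Hagoru v between vowels (before a back vowel).
bere ~ biri, bape ~ bafi — Pavikar e corresponds to Hagoru i word-finally.
Applying these to Pavikar 'wibore':
  wibore → wivore   (b→v between vowels (before a back vowel))
  wivore → wivori   (e→i word-finally)
So the Hagoru cognate is 'wivori'.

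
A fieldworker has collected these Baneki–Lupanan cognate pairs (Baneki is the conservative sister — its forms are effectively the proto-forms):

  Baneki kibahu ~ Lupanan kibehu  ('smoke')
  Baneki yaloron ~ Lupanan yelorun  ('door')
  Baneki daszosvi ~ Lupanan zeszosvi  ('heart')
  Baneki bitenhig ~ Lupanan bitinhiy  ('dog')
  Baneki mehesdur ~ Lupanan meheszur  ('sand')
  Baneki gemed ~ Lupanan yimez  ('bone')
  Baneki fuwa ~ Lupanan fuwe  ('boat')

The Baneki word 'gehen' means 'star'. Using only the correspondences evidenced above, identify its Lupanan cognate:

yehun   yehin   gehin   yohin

gemed ~ yimez — Baneki g corresponds to Lupanan y word-initially before a front vowel.
bitenhig ~ bitinhiy — Baneki e corresponds to Lupanan i after a consonant, before a nasal.
Applying these to Baneki 'gehen':
  gehen → yehen   (g→y word-initially before a front vowel)
  yehen → yehin   (e→i after a consonant, before a nasal)
So the Lupanan cognate is 'yehin'.

yehin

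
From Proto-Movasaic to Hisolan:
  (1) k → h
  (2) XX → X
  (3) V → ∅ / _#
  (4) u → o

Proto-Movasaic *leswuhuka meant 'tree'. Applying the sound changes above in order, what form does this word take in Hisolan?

Hisolan: *leswuhuka
  leswuhuka → leswuhuha   [unconditioned shift]
  leswuhuha (rule 2 does not apply)
  leswuhuha → leswuhuh   [apocope]
  leswuhuh → leswohoh   [vowel merger]
  giving Hisolan leswohoh.

leswohoh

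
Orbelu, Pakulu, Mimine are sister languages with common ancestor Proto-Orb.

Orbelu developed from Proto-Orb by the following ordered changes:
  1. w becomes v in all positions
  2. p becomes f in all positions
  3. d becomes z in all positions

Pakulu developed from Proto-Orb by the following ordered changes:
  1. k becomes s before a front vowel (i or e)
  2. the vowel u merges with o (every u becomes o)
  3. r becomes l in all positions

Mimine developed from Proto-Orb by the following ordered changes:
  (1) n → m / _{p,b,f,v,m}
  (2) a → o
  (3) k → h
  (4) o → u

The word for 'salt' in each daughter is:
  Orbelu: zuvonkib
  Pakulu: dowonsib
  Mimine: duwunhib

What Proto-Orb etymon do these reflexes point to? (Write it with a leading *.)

*duwonkib

Position 4: Orbelu has o, Pakulu has o, Mimine has u. Orbelu preserves o here (none of its changes turn any other segment into o), so the proto-segment is *o.
Position 1: Orbelu has z, Pakulu has d, Mimine has d. Pakulu preserves d here (none of its changes turn any other segment into d), so the proto-segment is *d.
Position 6: Orbelu has k, Pakulu has s, Mimine has h. Orbelu preserves k here (none of its changes turn any other segment into k), so the proto-segment is *k.
Verify the candidate proto-form against each daughter:
Orbelu: *duwonkib > duvonkib > zuvonkib  (by unconditioned shift, unconditioned shift)
Pakulu: start from *duwonkib.
  rule 1 (palatalisation): duwonkib → duwonsib
  rule 2 (vowel merger): duwonsib → dowonsib
  rule 3: no change — dowonsib
  ⇒ Pakulu dowonsib
Mimine: *duwonkib
  duwonkib (rule 1 does not apply)
  duwonkib (rule 2 does not apply)
  duwonkib → duwonhib   [unconditioned shift]
  duwonhib → duwunhib   [vowel merger]
  giving Mimine duwunhib.
No other proto-form is consistent with every reflex, so the reconstruction is *duwonkib.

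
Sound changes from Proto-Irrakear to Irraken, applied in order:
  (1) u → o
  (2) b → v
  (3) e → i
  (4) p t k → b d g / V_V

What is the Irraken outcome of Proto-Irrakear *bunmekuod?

vonmigood

Irraken: *bunmekuod
  bunmekuod → bonmekood   [vowel merger]
  bonmekood → vonmekood   [unconditioned shift]
  vonmekood → vonmikood   [vowel merger]
  vonmikood → vonmigood   [intervocalic voicing]
  giving Irraken vonmigood.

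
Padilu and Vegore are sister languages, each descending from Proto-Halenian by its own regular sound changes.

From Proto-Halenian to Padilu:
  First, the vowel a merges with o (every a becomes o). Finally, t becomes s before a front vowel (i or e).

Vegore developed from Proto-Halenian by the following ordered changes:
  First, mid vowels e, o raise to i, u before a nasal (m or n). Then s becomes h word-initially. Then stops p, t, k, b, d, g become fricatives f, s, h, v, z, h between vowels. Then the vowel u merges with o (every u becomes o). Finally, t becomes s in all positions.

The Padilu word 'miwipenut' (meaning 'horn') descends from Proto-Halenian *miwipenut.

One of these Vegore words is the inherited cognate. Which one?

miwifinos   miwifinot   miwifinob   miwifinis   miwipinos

Vegore: *miwipenut > miwipinut > miwifinut > miwifinot > miwifinos  (by pre-nasal raising, intervocalic lenition, vowel merger, unconditioned shift)
Only 'miwifinos' matches the regular Vegore development of *miwipenut.

miwifinos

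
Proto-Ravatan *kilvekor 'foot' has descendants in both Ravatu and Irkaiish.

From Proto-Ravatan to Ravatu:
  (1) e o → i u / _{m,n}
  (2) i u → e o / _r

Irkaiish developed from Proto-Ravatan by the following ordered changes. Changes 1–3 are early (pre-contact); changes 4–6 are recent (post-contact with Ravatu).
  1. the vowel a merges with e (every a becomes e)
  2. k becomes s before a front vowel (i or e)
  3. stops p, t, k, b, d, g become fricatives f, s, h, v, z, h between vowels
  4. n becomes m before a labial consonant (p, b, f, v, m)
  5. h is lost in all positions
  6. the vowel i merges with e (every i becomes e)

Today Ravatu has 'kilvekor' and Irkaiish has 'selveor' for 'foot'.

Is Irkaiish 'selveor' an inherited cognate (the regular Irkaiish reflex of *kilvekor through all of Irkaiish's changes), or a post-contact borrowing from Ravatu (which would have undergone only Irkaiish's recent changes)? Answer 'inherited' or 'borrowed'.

If inherited, *kilvekor would pass through all of Irkaiish's changes:
Irkaiish: start from *kilvekor.
  rule 1: no change — kilvekor
  rule 2 (palatalisation): kilvekor → silvekor
  rule 3 (intervocalic lenition): silvekor → silvehor
  rule 4: no change — silvehor
  rule 5 (h-loss): silvehor → silveor
  rule 6 (vowel merger): silveor → selveor
  ⇒ Irkaiish selveor
If borrowed from Ravatu 'kilvekor' after the early changes, it would undergo only the recent ones:
  rule 4 (nasal place assimilation): no change (kilvekor)
  rule 5 (h-loss): no change (kilvekor)
  rule 6 (vowel merger): kilvekor → kelvekor
  ⇒ as a loan: kelvekor
Irkaiish 'selveor' matches the inherited outcome exactly, so it is an inherited cognate, not a loan.

inherited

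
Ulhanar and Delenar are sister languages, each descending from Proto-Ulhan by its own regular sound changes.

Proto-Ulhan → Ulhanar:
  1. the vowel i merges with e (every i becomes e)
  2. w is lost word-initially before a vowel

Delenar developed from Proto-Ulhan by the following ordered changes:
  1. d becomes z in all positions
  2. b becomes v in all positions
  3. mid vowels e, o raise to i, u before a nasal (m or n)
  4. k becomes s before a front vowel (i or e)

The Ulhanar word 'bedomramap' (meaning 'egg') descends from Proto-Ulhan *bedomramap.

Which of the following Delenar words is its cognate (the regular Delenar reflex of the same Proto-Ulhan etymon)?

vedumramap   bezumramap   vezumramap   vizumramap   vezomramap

Delenar: *bedomramap
  bedomramap → bezomramap   [unconditioned shift]
  bezomramap → vezomramap   [unconditioned shift]
  vezomramap → vezumramap   [pre-nasal raising]
  vezumramap (rule 4 does not apply)
  giving Delenar vezumramap.

vezumramap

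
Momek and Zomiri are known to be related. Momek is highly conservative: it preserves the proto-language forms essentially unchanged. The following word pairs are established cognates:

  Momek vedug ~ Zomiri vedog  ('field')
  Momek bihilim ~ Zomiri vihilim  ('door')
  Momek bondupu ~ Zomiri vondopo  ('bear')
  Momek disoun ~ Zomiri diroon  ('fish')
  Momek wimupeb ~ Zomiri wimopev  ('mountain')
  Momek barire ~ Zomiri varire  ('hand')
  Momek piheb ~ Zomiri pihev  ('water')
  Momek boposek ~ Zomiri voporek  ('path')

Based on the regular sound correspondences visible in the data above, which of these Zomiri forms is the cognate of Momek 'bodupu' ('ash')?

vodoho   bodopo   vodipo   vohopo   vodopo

vodopo

bondupu ~ vondopo, boposek ~ voporek — Momek b corresponds to Zomiri v word-initially before a back vowel.
bondupu ~ vondopo, wimupeb ~ wimopev — Momek u corresponds to Zomiri o after a consonant, before a labial obstruent.
bondupu ~ vondopo — Momek u corresponds to Zomiri o word-finally.
Applying these to Momek 'bodupu':
  bodupu → vodupu   (b→v word-initially before a back vowel)
  vodupu → vodopu   (u→o after a consonant, before a labial obstruent)
  vodopu → vodopo   (u→o word-finally)
So the Zomiri cognate is 'vodopo'.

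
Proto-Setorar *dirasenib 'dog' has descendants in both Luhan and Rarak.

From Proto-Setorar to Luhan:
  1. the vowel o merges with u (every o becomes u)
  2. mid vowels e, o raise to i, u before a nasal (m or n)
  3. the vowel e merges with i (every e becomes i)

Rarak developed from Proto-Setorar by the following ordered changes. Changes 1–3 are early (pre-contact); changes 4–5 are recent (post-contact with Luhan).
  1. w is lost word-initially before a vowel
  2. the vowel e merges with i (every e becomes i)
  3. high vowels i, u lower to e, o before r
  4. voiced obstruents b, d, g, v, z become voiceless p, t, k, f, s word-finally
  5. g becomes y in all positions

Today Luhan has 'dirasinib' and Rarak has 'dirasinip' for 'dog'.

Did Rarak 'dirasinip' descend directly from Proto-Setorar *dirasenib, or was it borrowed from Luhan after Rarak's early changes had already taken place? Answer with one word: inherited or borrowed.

If inherited, *dirasenib would pass through all of Rarak's changes:
Rarak: start from *dirasenib.
  rule 1: no change — dirasenib
  rule 2 (vowel merger): dirasenib → dirasinib
  rule 3 (pre-rhotic lowering): dirasinib → derasinib
  rule 4 (final devoicing): derasinib → derasinip
  rule 5: no change — derasinip
  ⇒ Rarak derasinip
If borrowed from Luhan 'dirasinib' after the early changes, it would undergo only the recent ones:
  rule 4 (final devoicing): dirasinib → dirasinip
  rule 5 (unconditioned shift): no change (dirasinip)
  ⇒ as a loan: dirasinip
Rarak 'dirasinip' matches the loan outcome 'dirasinip', not the inherited 'derasinip' — it skipped the early Rarak changes, so it was borrowed from Luhan.

borrowed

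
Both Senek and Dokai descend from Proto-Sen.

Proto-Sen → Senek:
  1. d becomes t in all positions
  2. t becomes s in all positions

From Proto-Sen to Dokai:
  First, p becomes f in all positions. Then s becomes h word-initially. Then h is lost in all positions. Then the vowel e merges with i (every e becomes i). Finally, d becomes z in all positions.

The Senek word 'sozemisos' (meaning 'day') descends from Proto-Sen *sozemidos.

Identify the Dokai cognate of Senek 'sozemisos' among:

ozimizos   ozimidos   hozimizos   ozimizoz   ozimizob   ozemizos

Dokai: *sozemidos > hozemidos > ozemidos > ozimidos > ozimizos  (by debuccalisation, h-loss, vowel merger, unconditioned shift)
Among the options, 'ozimizos' alone shows every Dokai change applied in order.

ozimizos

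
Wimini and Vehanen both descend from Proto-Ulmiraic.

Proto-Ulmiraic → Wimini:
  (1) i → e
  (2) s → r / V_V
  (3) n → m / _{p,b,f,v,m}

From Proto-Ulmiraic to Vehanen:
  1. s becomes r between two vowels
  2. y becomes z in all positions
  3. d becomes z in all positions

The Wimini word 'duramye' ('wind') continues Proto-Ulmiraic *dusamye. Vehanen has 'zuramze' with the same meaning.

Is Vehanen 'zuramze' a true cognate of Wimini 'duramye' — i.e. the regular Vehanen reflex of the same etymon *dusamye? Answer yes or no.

Derive the expected Vehanen reflex of *dusamye:
Vehanen: *dusamye > duramye > duramze > zuramze  (by rhotacism, unconditioned shift, unconditioned shift)
Vehanen 'zuramze' matches the regular reflex exactly, so the pair is cognate.

yes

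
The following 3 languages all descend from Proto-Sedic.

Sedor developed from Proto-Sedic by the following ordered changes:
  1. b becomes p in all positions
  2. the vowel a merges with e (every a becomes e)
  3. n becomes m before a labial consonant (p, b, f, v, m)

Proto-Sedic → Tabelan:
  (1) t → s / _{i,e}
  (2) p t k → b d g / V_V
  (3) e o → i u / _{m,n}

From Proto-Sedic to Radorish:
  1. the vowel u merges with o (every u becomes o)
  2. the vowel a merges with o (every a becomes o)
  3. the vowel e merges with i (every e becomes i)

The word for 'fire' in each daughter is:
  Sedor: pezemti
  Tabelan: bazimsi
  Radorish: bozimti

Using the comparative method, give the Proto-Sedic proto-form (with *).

Position 1: Sedor has p, Tabelan has b, Radorish has b. Radorish preserves b here (none of its changes turn any other segment into b), so the proto-segment is *b.
Position 2: Sedor has e, Tabelan has a, Radorish has o. Tabelan preserves a here (none of its changes turn any other segment into a), so the proto-segment is *a.
Position 6: Sedor has t, Tabelan has s, Radorish has t. Sedor preserves t here (none of its changes turn any other segment into t), so the proto-segment is *t.
Continuing position by position gives *bazemti; check it forward:
Sedor: *bazemti
  bazemti → pazemti   [unconditioned shift]
  pazemti → pezemti   [vowel merger]
  pezemti (rule 3 does not apply)
  giving Sedor pezemti.
Tabelan: *bazemti > bazemsi > bazimsi  (by palatalisation, pre-nasal raising)
Radorish: *bazemti > bozemti > bozimti  (by vowel merger, vowel merger)
No other proto-form is consistent with every reflex, so the reconstruction is *bazemti.

*bazemti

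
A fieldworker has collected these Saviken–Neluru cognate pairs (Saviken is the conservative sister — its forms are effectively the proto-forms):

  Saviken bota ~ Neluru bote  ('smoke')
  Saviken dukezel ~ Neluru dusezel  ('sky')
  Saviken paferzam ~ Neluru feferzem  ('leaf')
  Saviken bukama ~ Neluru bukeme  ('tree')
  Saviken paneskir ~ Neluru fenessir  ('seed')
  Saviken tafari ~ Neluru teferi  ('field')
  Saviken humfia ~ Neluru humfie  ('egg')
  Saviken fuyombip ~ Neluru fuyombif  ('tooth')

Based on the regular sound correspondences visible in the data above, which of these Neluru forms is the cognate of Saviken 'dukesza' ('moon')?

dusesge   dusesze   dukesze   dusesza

dusesze

dukezel ~ dusezel — Saviken k corresponds to Neluru s between vowels (before a front vowel).
bota ~ bote, bukama ~ bukeme — Saviken a corresponds to Neluru e word-finally.
Applying these to Saviken 'dukesza':
  dukesza → dusesza   (k→s between vowels (before a front vowel))
  dusesza → dusesze   (a→e word-finally)
So the Neluru cognate is 'dusesze'.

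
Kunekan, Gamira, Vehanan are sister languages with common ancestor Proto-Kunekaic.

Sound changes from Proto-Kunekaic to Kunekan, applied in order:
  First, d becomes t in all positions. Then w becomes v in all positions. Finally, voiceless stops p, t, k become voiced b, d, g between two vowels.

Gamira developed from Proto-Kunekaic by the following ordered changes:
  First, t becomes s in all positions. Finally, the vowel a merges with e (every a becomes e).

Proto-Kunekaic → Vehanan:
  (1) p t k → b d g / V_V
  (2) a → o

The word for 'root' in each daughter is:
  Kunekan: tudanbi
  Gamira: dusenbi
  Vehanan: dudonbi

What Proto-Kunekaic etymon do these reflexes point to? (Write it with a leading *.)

*dutanbi

Position 1: Kunekan has t, Gamira has d, Vehanan has d. Gamira preserves d here (none of its changes turn any other segment into d), so the proto-segment is *d.
Position 3: Kunekan has d, Gamira has s, Vehanan has d. Taking the neighbouring segments as reconstructed: Kunekan d could go back to *t or *d; Gamira s could go back to *t or *s; Vehanan d could go back to *t or *d — the one source consistent with every daughter is *t.
Position 4: Kunekan has a, Gamira has e, Vehanan has o. Kunekan preserves a here (none of its changes turn any other segment into a), so the proto-segment is *a.
Verify the candidate proto-form against each daughter:
Kunekan: *dutanbi
  dutanbi → tutanbi   [unconditioned shift]
  tutanbi (rule 2 does not apply)
  tutanbi → tudanbi   [intervocalic voicing]
  giving Kunekan tudanbi.
Gamira: *dutanbi > dusanbi > dusenbi  (by unconditioned shift, vowel merger)
Vehanan: start from *dutanbi.
  rule 1 (intervocalic voicing): dutanbi → dudanbi
  rule 2 (vowel merger): dudanbi → dudonbi
  ⇒ Vehanan dudonbi
*dutanbi is the unique common source.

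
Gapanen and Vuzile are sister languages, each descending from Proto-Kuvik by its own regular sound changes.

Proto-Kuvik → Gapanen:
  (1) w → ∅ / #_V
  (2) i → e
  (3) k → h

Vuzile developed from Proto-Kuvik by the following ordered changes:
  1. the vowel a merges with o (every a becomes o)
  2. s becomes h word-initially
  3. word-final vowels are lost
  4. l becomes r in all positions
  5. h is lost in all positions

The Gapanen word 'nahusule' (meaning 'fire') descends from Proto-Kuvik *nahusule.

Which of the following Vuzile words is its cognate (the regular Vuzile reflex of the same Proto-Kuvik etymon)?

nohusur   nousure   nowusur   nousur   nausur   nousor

Vuzile: *nahusule > nohusule > nohusul > nohusur > nousur  (by vowel merger, apocope, unconditioned shift, h-loss)
The other candidates each miss or misapply at least one Vuzile change.

nousur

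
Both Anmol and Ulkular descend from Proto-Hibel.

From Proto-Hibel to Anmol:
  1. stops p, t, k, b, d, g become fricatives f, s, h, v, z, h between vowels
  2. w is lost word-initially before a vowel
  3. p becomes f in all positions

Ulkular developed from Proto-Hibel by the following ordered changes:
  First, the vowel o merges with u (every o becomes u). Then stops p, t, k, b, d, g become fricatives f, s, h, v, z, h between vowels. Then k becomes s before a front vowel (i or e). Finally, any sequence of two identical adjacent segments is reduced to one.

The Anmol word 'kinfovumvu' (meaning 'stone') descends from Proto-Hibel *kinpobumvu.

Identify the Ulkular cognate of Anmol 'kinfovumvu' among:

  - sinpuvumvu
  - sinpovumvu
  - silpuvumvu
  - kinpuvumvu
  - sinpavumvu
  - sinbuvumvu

sinpuvumvu

Ulkular: start from *kinpobumvu.
  rule 1 (vowel merger): kinpobumvu → kinpubumvu
  rule 2 (intervocalic lenition): kinpubumvu → kinpuvumvu
  rule 3 (palatalisation): kinpuvumvu → sinpuvumvu
  rule 4: no change — sinpuvumvu
  ⇒ Ulkular sinpuvumvu
Only 'sinpuvumvu' matches the regular Ulkular development of *kinpobumvu.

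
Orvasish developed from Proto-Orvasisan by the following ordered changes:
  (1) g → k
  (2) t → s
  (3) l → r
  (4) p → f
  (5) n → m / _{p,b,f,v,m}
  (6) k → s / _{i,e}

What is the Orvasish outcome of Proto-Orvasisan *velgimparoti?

Orvasish: *velgimparoti > velkimparoti > velkimparosi > verkimparosi > verkimfarosi > versimfarosi  (by unconditioned shift, unconditioned shift, unconditioned shift, unconditioned shift, palatalisation)

versimfarosi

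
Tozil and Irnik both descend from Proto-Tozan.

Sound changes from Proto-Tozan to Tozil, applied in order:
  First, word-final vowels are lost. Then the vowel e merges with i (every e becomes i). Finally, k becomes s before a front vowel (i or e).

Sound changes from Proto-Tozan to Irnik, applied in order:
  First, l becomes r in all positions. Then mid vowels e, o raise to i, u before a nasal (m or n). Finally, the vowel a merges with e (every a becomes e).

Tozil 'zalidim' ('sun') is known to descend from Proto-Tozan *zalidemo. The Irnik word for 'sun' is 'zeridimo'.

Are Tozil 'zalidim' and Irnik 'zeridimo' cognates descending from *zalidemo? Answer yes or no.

yes

Derive the expected Irnik reflex of *zalidemo:
Irnik: *zalidemo
  zalidemo → zaridemo   [unconditioned shift]
  zaridemo → zaridimo   [pre-nasal raising]
  zaridimo → zeridimo   [vowel merger]
  giving Irnik zeridimo.
Irnik 'zeridimo' matches the regular reflex exactly, so the pair is cognate.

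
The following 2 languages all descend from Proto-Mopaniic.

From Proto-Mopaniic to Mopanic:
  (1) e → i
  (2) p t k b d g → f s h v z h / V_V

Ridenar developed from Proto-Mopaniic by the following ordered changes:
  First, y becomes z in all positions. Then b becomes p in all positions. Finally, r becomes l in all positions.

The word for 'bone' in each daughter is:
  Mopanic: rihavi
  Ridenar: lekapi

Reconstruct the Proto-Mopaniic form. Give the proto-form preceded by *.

Position 2: Mopanic has i, Ridenar has e. Ridenar preserves e here (none of its changes turn any other segment into e), so the proto-segment is *e.
Position 3: Mopanic has h, Ridenar has k. Ridenar preserves k here (none of its changes turn any other segment into k), so the proto-segment is *k.
Position 5: Mopanic has v, Ridenar has p. Taking the neighbouring segments as reconstructed: Mopanic v could go back to *b or *v; Ridenar p could go back to *p or *b — the one source consistent with every daughter is *b.
Continuing position by position gives *rekabi; check it forward:
Mopanic: *rekabi > rikabi > rihavi  (by vowel merger, intervocalic lenition)
Ridenar: *rekabi
  rekabi (rule 1 does not apply)
  rekabi → rekapi   [unconditioned shift]
  rekapi → lekapi   [unconditioned shift]
  giving Ridenar lekapi.
*rekabi is the unique common source.

*rekabi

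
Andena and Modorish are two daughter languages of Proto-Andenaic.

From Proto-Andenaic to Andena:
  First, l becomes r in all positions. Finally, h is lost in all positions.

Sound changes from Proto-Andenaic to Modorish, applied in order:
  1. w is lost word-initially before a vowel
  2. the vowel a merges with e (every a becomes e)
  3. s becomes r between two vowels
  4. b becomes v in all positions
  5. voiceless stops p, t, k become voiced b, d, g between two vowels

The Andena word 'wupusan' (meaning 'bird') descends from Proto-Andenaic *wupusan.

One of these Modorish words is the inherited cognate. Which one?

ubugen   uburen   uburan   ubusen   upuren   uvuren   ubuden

Modorish: *wupusan > upusan > upusen > upuren > uburen  (by glide loss, vowel merger, rhotacism, intervocalic voicing)

uburen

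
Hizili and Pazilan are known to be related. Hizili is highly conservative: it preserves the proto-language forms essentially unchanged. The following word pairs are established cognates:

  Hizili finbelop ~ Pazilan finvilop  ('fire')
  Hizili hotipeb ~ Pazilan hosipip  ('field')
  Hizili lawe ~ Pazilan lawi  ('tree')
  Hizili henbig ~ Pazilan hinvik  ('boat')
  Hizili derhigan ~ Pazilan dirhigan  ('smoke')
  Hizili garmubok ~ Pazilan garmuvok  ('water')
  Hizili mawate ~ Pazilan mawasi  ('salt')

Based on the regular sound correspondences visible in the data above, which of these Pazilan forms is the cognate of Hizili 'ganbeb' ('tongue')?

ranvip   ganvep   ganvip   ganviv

ganvip

finbelop ~ finvilop — Hizili b corresponds to Pazilan v after a consonant, before a front vowel.
hotipeb ~ hosipip — Hizili e corresponds to Pazilan i after a consonant, before a labial obstruent.
hotipeb ~ hosipip — Hizili b corresponds to Pazilan p word-finally.
Applying these to Hizili 'ganbeb':
  ganbeb → ganveb   (b→v after a consonant, before a front vowel)
  ganveb → ganvib   (e→i after a consonant, before a labial obstruent)
  ganvib → ganvip   (b→p word-finally)
So the Pazilan cognate is 'ganvip'.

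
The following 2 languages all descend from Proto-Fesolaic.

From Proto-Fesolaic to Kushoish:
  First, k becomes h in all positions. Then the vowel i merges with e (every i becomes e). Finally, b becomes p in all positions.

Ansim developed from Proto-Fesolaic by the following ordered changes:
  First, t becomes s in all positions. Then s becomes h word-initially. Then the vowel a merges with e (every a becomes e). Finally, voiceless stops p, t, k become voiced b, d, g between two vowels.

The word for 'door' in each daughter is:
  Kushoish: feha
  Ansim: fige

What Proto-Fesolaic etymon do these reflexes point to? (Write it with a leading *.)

*fika

Position 3: Kushoish has h, Ansim has g. Taking the neighbouring segments as reconstructed: Kushoish h could go back to *k or *h; Ansim g could go back to *k or *g — the one source consistent with every daughter is *k.
Position 2: Kushoish has e, Ansim has i. Ansim preserves i here (none of its changes turn any other segment into i), so the proto-segment is *i.
Position 4: Kushoish has a, Ansim has e. Kushoish preserves a here (none of its changes turn any other segment into a), so the proto-segment is *a.
Continuing position by position gives *fika; check it forward:
Kushoish: *fika
  fika → fiha   [unconditioned shift]
  fiha → feha   [vowel merger]
  feha (rule 3 does not apply)
  giving Kushoish feha.
Ansim: *fika
  fika (rule 1 does not apply)
  fika (rule 2 does not apply)
  fika → fike   [vowel merger]
  fike → fige   [intervocalic voicing]
  giving Ansim fige.
No other proto-form is consistent with every reflex, so the reconstruction is *fika.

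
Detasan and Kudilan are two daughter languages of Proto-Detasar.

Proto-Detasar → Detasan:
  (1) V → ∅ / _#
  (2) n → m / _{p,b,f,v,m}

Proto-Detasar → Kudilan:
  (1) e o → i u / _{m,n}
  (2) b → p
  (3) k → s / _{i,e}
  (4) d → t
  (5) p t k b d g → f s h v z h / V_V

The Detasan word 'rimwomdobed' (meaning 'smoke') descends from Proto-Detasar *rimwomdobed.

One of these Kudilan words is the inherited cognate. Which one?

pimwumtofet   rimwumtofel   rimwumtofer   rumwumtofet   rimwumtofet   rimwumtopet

Kudilan: *rimwomdobed
  rimwomdobed → rimwumdobed   [pre-nasal raising]
  rimwumdobed → rimwumdoped   [unconditioned shift]
  rimwumdoped (rule 3 does not apply)
  rimwumdoped → rimwumtopet   [unconditioned shift]
  rimwumtopet → rimwumtofet   [intervocalic lenition]
  giving Kudilan rimwumtofet.
Among the options, 'rimwumtofet' alone shows every Kudilan change applied in order.

rimwumtofet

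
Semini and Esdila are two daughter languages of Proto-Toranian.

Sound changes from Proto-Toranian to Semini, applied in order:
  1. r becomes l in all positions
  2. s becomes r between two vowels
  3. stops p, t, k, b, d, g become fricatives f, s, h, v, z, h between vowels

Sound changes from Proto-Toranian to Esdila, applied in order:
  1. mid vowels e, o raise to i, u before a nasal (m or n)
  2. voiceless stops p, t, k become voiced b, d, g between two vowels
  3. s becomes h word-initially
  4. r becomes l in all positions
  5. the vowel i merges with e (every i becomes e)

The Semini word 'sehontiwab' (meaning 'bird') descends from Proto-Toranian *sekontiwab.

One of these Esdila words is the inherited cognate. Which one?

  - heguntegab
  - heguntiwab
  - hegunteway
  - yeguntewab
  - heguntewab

Esdila: *sekontiwab > sekuntiwab > seguntiwab > heguntiwab > heguntewab  (by pre-nasal raising, intervocalic voicing, debuccalisation, vowel merger)

heguntewab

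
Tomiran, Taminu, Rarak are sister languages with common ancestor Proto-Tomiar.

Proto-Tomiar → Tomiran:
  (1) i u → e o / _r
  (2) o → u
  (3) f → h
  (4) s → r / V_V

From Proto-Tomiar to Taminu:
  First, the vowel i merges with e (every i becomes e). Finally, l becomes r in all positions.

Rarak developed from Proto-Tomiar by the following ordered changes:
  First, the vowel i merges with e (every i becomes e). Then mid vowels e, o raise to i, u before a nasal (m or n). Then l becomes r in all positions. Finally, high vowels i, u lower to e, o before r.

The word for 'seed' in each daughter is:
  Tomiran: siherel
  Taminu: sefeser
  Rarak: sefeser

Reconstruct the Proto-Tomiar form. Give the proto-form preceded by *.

Position 3: Tomiran has h, Taminu has f, Rarak has f. Taminu preserves f here (none of its changes turn any other segment into f), so the proto-segment is *f.
Position 2: Tomiran has i, Taminu has e, Rarak has e. Tomiran preserves i here (none of its changes turn any other segment into i), so the proto-segment is *i.
Position 7: Tomiran has l, Taminu has r, Rarak has r. Tomiran preserves l here (none of its changes turn any other segment into l), so the proto-segment is *l.
Verify the candidate proto-form against each daughter:
Tomiran: *sifesel
  sifesel (rule 1 does not apply)
  sifesel (rule 2 does not apply)
  sifesel → sihesel   [unconditioned shift]
  sihesel → siherel   [rhotacism]
  giving Tomiran siherel.
Taminu: *sifesel
  sifesel → sefesel   [vowel merger]
  sefesel → sefeser   [unconditioned shift]
  giving Taminu sefeser.
Rarak: *sifesel
  sifesel → sefesel   [vowel merger]
  sefesel (rule 2 does not apply)
  sefesel → sefeser   [unconditioned shift]
  sefeser (rule 4 does not apply)
  giving Rarak sefeser.
Only *sifesel yields all of Tomiran siherel, Taminu sefeser, Rarak sefeser.

*sifesel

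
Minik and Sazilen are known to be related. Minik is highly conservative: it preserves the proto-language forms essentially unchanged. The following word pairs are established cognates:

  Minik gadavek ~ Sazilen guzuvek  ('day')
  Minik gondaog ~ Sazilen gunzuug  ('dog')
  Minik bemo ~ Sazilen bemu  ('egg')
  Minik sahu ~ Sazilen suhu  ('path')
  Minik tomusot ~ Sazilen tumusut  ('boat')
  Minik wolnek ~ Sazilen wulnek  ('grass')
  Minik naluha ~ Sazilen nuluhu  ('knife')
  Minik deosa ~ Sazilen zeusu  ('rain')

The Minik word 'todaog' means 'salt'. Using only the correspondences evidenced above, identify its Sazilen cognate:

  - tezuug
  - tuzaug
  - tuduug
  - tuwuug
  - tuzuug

tomusot ~ tumusut, wolnek ~ wulnek — Minik o corresponds to Sazilen u after a consonant, before a consonant other than r, m, n, p, b, f, v.
gadavek ~ guzuvek — Minik d corresponds to Sazilen z between vowels (before a back vowel).
gondaog ~ gunzuug — Minik a corresponds to Sazilen u after a consonant, before a back vowel.
gondaog ~ gunzuug, deosa ~ zeusu — Minik o corresponds to Sazilen u after a vowel, before a consonant other than r, m, n, p, b, f, v.
Applying these to Minik 'todaog':
  todaog → tudaog   (o→u after a consonant, before a consonant other than r, m, n, p, b, f, v)
  tudaog → tuzaog   (d→z between vowels (before a back vowel))
  tuzaog → tuzuog   (a→u after a consonant, before a back vowel)
  tuzuog → tuzuug   (o→u after a vowel, before a consonant other than r, m, n, p, b, f, v)
So the Sazilen cognate is 'tuzuug'.

tuzuug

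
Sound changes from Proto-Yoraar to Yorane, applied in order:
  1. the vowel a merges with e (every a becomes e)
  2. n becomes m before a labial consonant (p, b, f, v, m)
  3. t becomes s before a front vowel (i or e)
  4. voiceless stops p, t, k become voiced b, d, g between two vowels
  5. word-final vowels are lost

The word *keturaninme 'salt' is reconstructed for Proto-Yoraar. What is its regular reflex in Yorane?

kedurenimm

Yorane: *keturaninme
  keturaninme → ketureninme   [vowel merger]
  ketureninme → keturenimme   [nasal place assimilation]
  keturenimme (rule 3 does not apply)
  keturenimme → kedurenimme   [intervocalic voicing]
  kedurenimme → kedurenimm   [apocope]
  giving Yorane kedurenimm.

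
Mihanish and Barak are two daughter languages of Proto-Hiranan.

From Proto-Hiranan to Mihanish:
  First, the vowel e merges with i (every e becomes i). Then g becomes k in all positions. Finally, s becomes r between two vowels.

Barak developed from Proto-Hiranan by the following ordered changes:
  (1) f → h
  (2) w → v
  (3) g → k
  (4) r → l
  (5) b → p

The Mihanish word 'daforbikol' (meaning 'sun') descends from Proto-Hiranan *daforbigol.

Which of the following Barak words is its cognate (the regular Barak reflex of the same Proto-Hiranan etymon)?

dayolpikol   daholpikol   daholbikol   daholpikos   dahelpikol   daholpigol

Barak: start from *daforbigol.
  rule 1 (unconditioned shift): daforbigol → dahorbigol
  rule 2: no change — dahorbigol
  rule 3 (unconditioned shift): dahorbigol → dahorbikol
  rule 4 (unconditioned shift): dahorbikol → daholbikol
  rule 5 (unconditioned shift): daholbikol → daholpikol
  ⇒ Barak daholpikol
Among the options, 'daholpikol' alone shows every Barak change applied in order.

daholpikol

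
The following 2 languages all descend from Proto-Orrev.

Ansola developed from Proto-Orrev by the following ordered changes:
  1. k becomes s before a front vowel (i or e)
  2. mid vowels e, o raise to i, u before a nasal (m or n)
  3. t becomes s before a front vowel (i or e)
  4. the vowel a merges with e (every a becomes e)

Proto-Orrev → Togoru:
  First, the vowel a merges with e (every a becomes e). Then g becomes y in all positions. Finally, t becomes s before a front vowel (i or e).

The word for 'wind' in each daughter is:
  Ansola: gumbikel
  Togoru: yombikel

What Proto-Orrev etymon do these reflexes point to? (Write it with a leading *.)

*gombikal

Position 7: Ansola has e, Togoru has e. Taking the neighbouring segments as reconstructed: Ansola e can only go back to *a; Togoru e could go back to *a or *e — the one source consistent with every daughter is *a.
Position 1: Ansola has g, Togoru has y. Ansola preserves g here (none of its changes turn any other segment into g), so the proto-segment is *g.
Position 2: Ansola has u, Togoru has o. Togoru preserves o here (none of its changes turn any other segment into o), so the proto-segment is *o.
This points to *gombikal. Verify forward in each daughter:
Ansola: *gombikal
  gombikal (rule 1 does not apply)
  gombikal → gumbikal   [pre-nasal raising]
  gumbikal (rule 3 does not apply)
  gumbikal → gumbikel   [vowel merger]
  giving Ansola gumbikel.
Togoru: *gombikal
  gombikal → gombikel   [vowel merger]
  gombikel → yombikel   [unconditioned shift]
  yombikel (rule 3 does not apply)
  giving Togoru yombikel.
Only *gombikal yields all of Ansola gumbikel, Togoru yombikel.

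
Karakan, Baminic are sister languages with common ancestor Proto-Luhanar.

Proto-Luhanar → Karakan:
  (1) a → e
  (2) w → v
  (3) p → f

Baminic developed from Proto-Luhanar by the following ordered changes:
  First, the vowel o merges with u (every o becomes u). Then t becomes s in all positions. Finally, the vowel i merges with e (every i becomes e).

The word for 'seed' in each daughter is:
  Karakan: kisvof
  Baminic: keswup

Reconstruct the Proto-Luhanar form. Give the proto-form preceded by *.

*kiswop

Position 5: Karakan has o, Baminic has u. Karakan preserves o here (none of its changes turn any other segment into o), so the proto-segment is *o.
Position 6: Karakan has f, Baminic has p. Baminic preserves p here (none of its changes turn any other segment into p), so the proto-segment is *p.
Position 4: Karakan has v, Baminic has w. Baminic preserves w here (none of its changes turn any other segment into w), so the proto-segment is *w.
Continuing position by position gives *kiswop; check it forward:
Karakan: *kiswop
  kiswop (rule 1 does not apply)
  kiswop → kisvop   [unconditioned shift]
  kisvop → kisvof   [unconditioned shift]
  giving Karakan kisvof.
Baminic: start from *kiswop.
  rule 1 (vowel merger): kiswop → kiswup
  rule 2: no change — kiswup
  rule 3 (vowel merger): kiswup → keswup
  ⇒ Baminic keswup
Only *kiswop yields all of Karakan kisvof, Baminic keswup.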